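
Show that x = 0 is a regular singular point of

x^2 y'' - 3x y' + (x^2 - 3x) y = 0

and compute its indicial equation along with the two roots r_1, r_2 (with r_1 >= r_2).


Divide by x^2 to reach normal form y'' + P_1(x) y' + P_2(x) y = 0 with P_1(x) = -3/x and P_2(x) = 1 - 3/x.
x = 0 is a singular point because the y'-coefficient -3/x has a pole at x = 0 and the y-coefficient 1 - 3/x has a pole at x = 0.
It is a regular singular point because x P_1(x) = p(x) = -3 and x^2 P_2(x) = q(x) = x^2 - 3x are polynomials, hence analytic at x = 0.
p(0) = -3,  q(0) = 0.
Indicial equation: r(r-1) + p(0) r + q(0) = 0, i.e. r^2 + (p(0) - 1) r + q(0) = 0, i.e. r^2 - 4 r = 0.
Discriminant: (-4)^2 - 4(0) = 16, so r = (4 ± 4)/2.
Solving: r_1 = 4, r_2 = 0.

indicial: r^2 - 4 r = 0; roots r_1 = 4, r_2 = 0


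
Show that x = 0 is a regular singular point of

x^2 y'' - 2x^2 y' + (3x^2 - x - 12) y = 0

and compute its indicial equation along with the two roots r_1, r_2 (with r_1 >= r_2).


Divide by x^2 to reach normal form y'' + P_1(x) y' + P_2(x) y = 0 with P_1(x) = -2 and P_2(x) = 3 - 1/x - 12/x^2.
x = 0 is a singular point because the y-coefficient 3 - 1/x - 12/x^2 has a pole at x = 0.
It is a regular singular point because x P_1(x) = p(x) = -2x and x^2 P_2(x) = q(x) = 3x^2 - x - 12 are polynomials, hence analytic at x = 0.
p(0) = 0,  q(0) = -12.
Indicial equation: r(r-1) + p(0) r + q(0) = 0, i.e. r^2 + (p(0) - 1) r + q(0) = 0, i.e. r^2 - 1 r - 12 = 0.
Discriminant: (-1)^2 - 4(-12) = 49, so r = (1 ± 7)/2.
Solving: r_1 = 4, r_2 = -3.

indicial: r^2 - 1 r - 12 = 0; roots r_1 = 4, r_2 = -3


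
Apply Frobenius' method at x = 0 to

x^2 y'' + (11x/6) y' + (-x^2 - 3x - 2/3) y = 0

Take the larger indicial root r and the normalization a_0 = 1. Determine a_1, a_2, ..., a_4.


Write in Frobenius form y'' + (p(x)/x) y' + (q(x)/x^2) y = 0:
  p(x) = 11/6,  q(x) = -x^2 - 3x - 2/3.
Indicial equation: r(r-1) + (11/6) r + (-2/3) = 0 -> roots r_1 = 1/2, r_2 = -4/3.
Take r = r_1 = 1/2. Let y(x) = x^r sum_{n>=0} a_n x^n with a_0 = 1.
Substitute y = x^r sum a_n x^n and match x^{r+n}. The recurrence is
  D(n) a_n - 3 a_{n-1} - 1 a_{n-2} = 0,  where D(n) = (r+n)(r+n-1) + (11/6)(r+n) + (-2/3).
  a_n = [3 a_{n-1} + 1 a_{n-2}] / D(n).
Since the indicial polynomial factors as (r - r_1)(r - r_2), D(n) = (r_1 + n - r_1)(r_1 + n - r_2) = n(n + 11/6).
Evaluating step by step (a_0 = 1):
  n = 1: D(1) = 1(1 + 11/6) = 17/6; numerator = 3(1) = 3; a_1 = (3)/(17/6) = 18/17
  n = 2: D(2) = 2(2 + 11/6) = 23/3; numerator = 3(18/17) + 1(1) = 71/17; a_2 = (71/17)/(23/3) = 213/391
  n = 3: D(3) = 3(3 + 11/6) = 29/2; numerator = 3(213/391) + 1(18/17) = 1053/391; a_3 = (1053/391)/(29/2) = 2106/11339
  n = 4: D(4) = 4(4 + 11/6) = 70/3; numerator = 3(2106/11339) + 1(213/391) = 735/667; a_4 = (735/667)/(70/3) = 63/1334

r = 1/2; a_0 = 1; a_1 = 18/17; a_2 = 213/391; a_3 = 2106/11339; a_4 = 63/1334


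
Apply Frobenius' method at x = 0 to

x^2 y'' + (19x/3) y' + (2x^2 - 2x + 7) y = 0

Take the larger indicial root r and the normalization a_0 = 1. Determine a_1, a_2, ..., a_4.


Write in Frobenius form y'' + (p(x)/x) y' + (q(x)/x^2) y = 0:
  p(x) = 19/3,  q(x) = 2x^2 - 2x + 7.
Indicial equation: r(r-1) + (19/3) r + (7) = 0 -> roots r_1 = -7/3, r_2 = -3.
Take r = r_1 = -7/3. Let y(x) = x^r sum_{n>=0} a_n x^n with a_0 = 1.
Substitute y = x^r sum a_n x^n and match x^{r+n}. The recurrence is
  D(n) a_n - 2 a_{n-1} + 2 a_{n-2} = 0,  where D(n) = (r+n)(r+n-1) + (19/3)(r+n) + (7).
  a_n = [2 a_{n-1} - 2 a_{n-2}] / D(n).
Since the indicial polynomial factors as (r - r_1)(r - r_2), D(n) = (r_1 + n - r_1)(r_1 + n - r_2) = n(n + 2/3).
Evaluating step by step (a_0 = 1):
  n = 1: D(1) = 1(1 + 2/3) = 5/3; numerator = 2(1) = 2; a_1 = (2)/(5/3) = 6/5
  n = 2: D(2) = 2(2 + 2/3) = 16/3; numerator = 2(6/5) - 2(1) = 2/5; a_2 = (2/5)/(16/3) = 3/40
  n = 3: D(3) = 3(3 + 2/3) = 11; numerator = 2(3/40) - 2(6/5) = -9/4; a_3 = (-9/4)/(11) = -9/44
  n = 4: D(4) = 4(4 + 2/3) = 56/3; numerator = 2(-9/44) - 2(3/40) = -123/220; a_4 = (-123/220)/(56/3) = -369/12320

r = -7/3; a_0 = 1; a_1 = 6/5; a_2 = 3/40; a_3 = -9/44; a_4 = -369/12320


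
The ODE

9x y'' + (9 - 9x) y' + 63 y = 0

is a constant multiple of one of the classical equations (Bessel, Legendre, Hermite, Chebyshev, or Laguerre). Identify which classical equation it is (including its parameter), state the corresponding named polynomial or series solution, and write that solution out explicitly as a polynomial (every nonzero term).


All three coefficients share the factor 9; dividing through by 9 gives  x y'' + (1 - x) y' + 7 y = 0.
This matches the Laguerre equation x y'' + (1 - x) y' + n y = 0 with n = 7; the polynomial solution is L_7(x).
With y = sum_k a_k x^k, matching x^k gives (k+1)k a_{k+1} + (k+1) a_{k+1} - k a_k + n a_k = 0, i.e. (k+1)^2 a_{k+1} = (k - n) a_k = (k - 7) a_k. The right side vanishes at k = 7, so the series terminates at degree 7.
Standard normalization L_n(0) = 1 gives a_0 = 1. Work upward with a_{k+1} = (k - 7) a_k / (k+1)^2:
  a_1 = (0 - 7)(1) / 1^2 = -7/1 = -7
  a_2 = (1 - 7)(-7) / 2^2 = 42/4 = 21/2
  a_3 = (2 - 7)(21/2) / 3^2 = (-105/2)/9 = -35/6
  a_4 = (3 - 7)(-35/6) / 4^2 = (70/3)/16 = 35/24
  a_5 = (4 - 7)(35/24) / 5^2 = (-35/8)/25 = -7/40
  a_6 = (5 - 7)(-7/40) / 6^2 = (7/20)/36 = 7/720
  a_7 = (6 - 7)(7/720) / 7^2 = (-7/720)/49 = -1/5040
Hence L_7(x) = -x^7/5040 + 7 x^6/720 - 7 x^5/40 + 35 x^4/24 - 35 x^3/6 + 21 x^2/2 - 7 x + 1.

L_7(x); series = -x^7/5040 + 7 x^6/720 - 7 x^5/40 + 35 x^4/24 - 35 x^3/6 + 21 x^2/2 - 7 x + 1


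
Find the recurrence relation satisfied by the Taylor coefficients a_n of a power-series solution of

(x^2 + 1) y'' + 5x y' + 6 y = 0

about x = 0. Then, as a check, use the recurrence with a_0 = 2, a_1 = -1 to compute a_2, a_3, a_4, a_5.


Substitute y = sum_n a_n x^n.
(1 + 1 x^2) y'' contributes (n+2)(n+1) a_{n+2} + n(n-1) a_n at x^n.
5 x y'(x) contributes 5 n a_n at x^n.
6 y(x) contributes 6 a_n at x^n.
Matching x^n: (n+2)(n+1) a_{n+2} + (n(n-1) + 5 n + 6) a_n = 0.
Thus a_{n+2} = (-n(n-1) - 5 n - 6) / ((n+1)(n+2)) * a_n.

Check with a_0 = 2, a_1 = -1 (apply the recurrence for n = 0, 1, 2, 3): a_0 = 2, a_1 = -1, a_2 = -6, a_3 = 11/6, a_4 = 9, a_5 = -99/40.

a_(n+2) = (-n(n-1) - 5 n - 6) / ((n+1)(n+2)) * a_n; check: a_0 = 2, a_1 = -1, a_2 = -6, a_3 = 11/6, a_4 = 9, a_5 = -99/40


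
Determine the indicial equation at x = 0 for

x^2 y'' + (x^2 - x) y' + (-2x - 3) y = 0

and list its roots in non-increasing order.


Divide by x^2 to reach normal form y'' + P_1(x) y' + P_2(x) y = 0 with P_1(x) = 1 - 1/x and P_2(x) = -2/x - 3/x^2.
x = 0 is a singular point because the y'-coefficient 1 - 1/x has a pole at x = 0 and the y-coefficient -2/x - 3/x^2 has a pole at x = 0.
It is a regular singular point because x P_1(x) = p(x) = x - 1 and x^2 P_2(x) = q(x) = -2x - 3 are polynomials, hence analytic at x = 0.
p(0) = -1,  q(0) = -3.
Indicial equation: r(r-1) + p(0) r + q(0) = 0, i.e. r^2 + (p(0) - 1) r + q(0) = 0, i.e. r^2 - 2 r - 3 = 0.
Discriminant: (-2)^2 - 4(-3) = 16, so r = (2 ± 4)/2.
Solving: r_1 = 3, r_2 = -1.

indicial: r^2 - 2 r - 3 = 0; roots r_1 = 3, r_2 = -1


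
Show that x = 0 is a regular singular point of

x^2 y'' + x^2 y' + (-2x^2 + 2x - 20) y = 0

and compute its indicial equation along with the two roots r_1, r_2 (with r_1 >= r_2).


Divide by x^2 to reach normal form y'' + P_1(x) y' + P_2(x) y = 0 with P_1(x) = 1 and P_2(x) = -2 + 2/x - 20/x^2.
x = 0 is a singular point because the y-coefficient -2 + 2/x - 20/x^2 has a pole at x = 0.
It is a regular singular point because x P_1(x) = p(x) = x and x^2 P_2(x) = q(x) = -2x^2 + 2x - 20 are polynomials, hence analytic at x = 0.
p(0) = 0,  q(0) = -20.
Indicial equation: r(r-1) + p(0) r + q(0) = 0, i.e. r^2 + (p(0) - 1) r + q(0) = 0, i.e. r^2 - 1 r - 20 = 0.
Discriminant: (-1)^2 - 4(-20) = 81, so r = (1 ± 9)/2.
Solving: r_1 = 5, r_2 = -4.

indicial: r^2 - 1 r - 20 = 0; roots r_1 = 5, r_2 = -4


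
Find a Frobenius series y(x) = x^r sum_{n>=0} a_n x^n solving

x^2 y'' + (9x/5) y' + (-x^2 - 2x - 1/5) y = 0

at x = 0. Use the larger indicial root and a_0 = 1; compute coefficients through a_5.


Write in Frobenius form y'' + (p(x)/x) y' + (q(x)/x^2) y = 0:
  p(x) = 9/5,  q(x) = -x^2 - 2x - 1/5.
Indicial equation: r(r-1) + (9/5) r + (-1/5) = 0 -> roots r_1 = 1/5, r_2 = -1.
Take r = r_1 = 1/5. Let y(x) = x^r sum_{n>=0} a_n x^n with a_0 = 1.
Substitute y = x^r sum a_n x^n and match x^{r+n}. The recurrence is
  D(n) a_n - 2 a_{n-1} - 1 a_{n-2} = 0,  where D(n) = (r+n)(r+n-1) + (9/5)(r+n) + (-1/5).
  a_n = [2 a_{n-1} + 1 a_{n-2}] / D(n).
Since the indicial polynomial factors as (r - r_1)(r - r_2), D(n) = (r_1 + n - r_1)(r_1 + n - r_2) = n(n + 6/5).
Evaluating step by step (a_0 = 1):
  n = 1: D(1) = 1(1 + 6/5) = 11/5; numerator = 2(1) = 2; a_1 = (2)/(11/5) = 10/11
  n = 2: D(2) = 2(2 + 6/5) = 32/5; numerator = 2(10/11) + 1(1) = 31/11; a_2 = (31/11)/(32/5) = 155/352
  n = 3: D(3) = 3(3 + 6/5) = 63/5; numerator = 2(155/352) + 1(10/11) = 315/176; a_3 = (315/176)/(63/5) = 25/176
  n = 4: D(4) = 4(4 + 6/5) = 104/5; numerator = 2(25/176) + 1(155/352) = 255/352; a_4 = (255/352)/(104/5) = 1275/36608
  n = 5: D(5) = 5(5 + 6/5) = 31; numerator = 2(1275/36608) + 1(25/176) = 3875/18304; a_5 = (3875/18304)/(31) = 125/18304

r = 1/5; a_0 = 1; a_1 = 10/11; a_2 = 155/352; a_3 = 25/176; a_4 = 1275/36608; a_5 = 125/18304


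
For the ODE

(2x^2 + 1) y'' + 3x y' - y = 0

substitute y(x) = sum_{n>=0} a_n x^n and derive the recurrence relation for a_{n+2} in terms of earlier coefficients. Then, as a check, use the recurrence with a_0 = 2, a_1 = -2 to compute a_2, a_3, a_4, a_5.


Substitute y = sum_n a_n x^n.
(1 + 2 x^2) y'' contributes (n+2)(n+1) a_{n+2} + 2 n(n-1) a_n at x^n.
3 x y'(x) contributes 3 n a_n at x^n.
-y(x) contributes -1 a_n at x^n.
Matching x^n: (n+2)(n+1) a_{n+2} + (2 n(n-1) + 3 n - 1) a_n = 0.
Thus a_{n+2} = (-2 n(n-1) - 3 n + 1) / ((n+1)(n+2)) * a_n.

Check with a_0 = 2, a_1 = -2 (apply the recurrence for n = 0, 1, 2, 3): a_0 = 2, a_1 = -2, a_2 = 1, a_3 = 2/3, a_4 = -3/4, a_5 = -2/3.

a_(n+2) = (-2 n(n-1) - 3 n + 1) / ((n+1)(n+2)) * a_n; check: a_0 = 2, a_1 = -2, a_2 = 1, a_3 = 2/3, a_4 = -3/4, a_5 = -2/3


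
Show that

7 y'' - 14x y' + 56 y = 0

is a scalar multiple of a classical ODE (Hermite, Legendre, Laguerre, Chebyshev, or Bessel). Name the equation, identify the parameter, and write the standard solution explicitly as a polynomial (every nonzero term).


All three coefficients share the factor 7; dividing through by 7 gives  y'' - 2x y' + 8 y = 0.
This matches the Hermite equation y'' - 2x y' + 2n y = 0 with 2n = 8, so n = 4; the polynomial solution is H_4(x).
With y = sum_k a_k x^k, matching x^k gives (k+2)(k+1) a_{k+2} = 2(k - n) a_k = 2(k - 4) a_k. The right side vanishes at k = 4, so the series with the parity of 4 terminates at degree 4.
Standard normalization: leading coefficient of H_n is 2^n, so a_4 = 2^4 = 16. Work downward with a_k = (k+1)(k+2) a_{k+2} / (2(k - n)):
  a_2 = (3)(4)(16) / (2(2 - 4)) = 192/(-4) = -48
  a_0 = (1)(2)(-48) / (2(0 - 4)) = -96/(-8) = 12
Hence H_4(x) = 16 x^4 - 48 x^2 + 12.

H_4(x); series = 16 x^4 - 48 x^2 + 12


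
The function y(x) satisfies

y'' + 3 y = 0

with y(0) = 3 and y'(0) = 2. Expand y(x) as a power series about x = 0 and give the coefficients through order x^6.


Ansatz: y(x) = sum_{n>=0} a_n x^n, so y'(x) = sum_{n>=1} n a_n x^(n-1) and y''(x) = sum_{n>=2} n(n-1) a_n x^(n-2).
Substitute into P(x) y'' + Q(x) y' + R(x) y = 0 with P(x) = 1, Q(x) = 0, R(x) = 3, and match powers of x.
Initial conditions: a_0 = 3, a_1 = 2.
Setting the coefficient of each power of x to zero and solving order by order (substituting the coefficients already found):
  x^0: 2 a_2 + 3 a_0 = 0  ->  2 a_2 = -3 a_0 = -9  ->  a_2 = -9/2
  x^1: 6 a_3 + 3 a_1 = 0  ->  6 a_3 = -3 a_1 = -6  ->  a_3 = -1
  x^2: 12 a_4 + 3 a_2 = 0  ->  12 a_4 = -3 a_2 = 27/2  ->  a_4 = 9/8
  x^3: 20 a_5 + 3 a_3 = 0  ->  20 a_5 = -3 a_3 = 3  ->  a_5 = 3/20
  x^4: 30 a_6 + 3 a_4 = 0  ->  30 a_6 = -3 a_4 = -27/8  ->  a_6 = -9/80
Truncated series: y(x) = 3 + 2 x - (9/2) x^2 - x^3 + (9/8) x^4 + (3/20) x^5 - (9/80) x^6 + O(x^7).

a_0 = 3; a_1 = 2; a_2 = -9/2; a_3 = -1; a_4 = 9/8; a_5 = 3/20; a_6 = -9/80


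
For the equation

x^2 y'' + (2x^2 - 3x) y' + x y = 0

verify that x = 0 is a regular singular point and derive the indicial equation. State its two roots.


Divide by x^2 to reach normal form y'' + P_1(x) y' + P_2(x) y = 0 with P_1(x) = 2 - 3/x and P_2(x) = 1/x.
x = 0 is a singular point because the y'-coefficient 2 - 3/x has a pole at x = 0 and the y-coefficient 1/x has a pole at x = 0.
It is a regular singular point because x P_1(x) = p(x) = 2x - 3 and x^2 P_2(x) = q(x) = x are polynomials, hence analytic at x = 0.
p(0) = -3,  q(0) = 0.
Indicial equation: r(r-1) + p(0) r + q(0) = 0, i.e. r^2 + (p(0) - 1) r + q(0) = 0, i.e. r^2 - 4 r = 0.
Discriminant: (-4)^2 - 4(0) = 16, so r = (4 ± 4)/2.
Solving: r_1 = 4, r_2 = 0.

indicial: r^2 - 4 r = 0; roots r_1 = 4, r_2 = 0


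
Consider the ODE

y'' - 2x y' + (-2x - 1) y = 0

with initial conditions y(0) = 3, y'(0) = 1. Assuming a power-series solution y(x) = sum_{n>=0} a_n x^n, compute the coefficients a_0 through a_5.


Ansatz: y(x) = sum_{n>=0} a_n x^n, so y'(x) = sum_{n>=1} n a_n x^(n-1) and y''(x) = sum_{n>=2} n(n-1) a_n x^(n-2).
Substitute into P(x) y'' + Q(x) y' + R(x) y = 0 with P(x) = 1, Q(x) = -2x, R(x) = -2x - 1, and match powers of x.
Initial conditions: a_0 = 3, a_1 = 1.
Setting the coefficient of each power of x to zero and solving order by order (substituting the coefficients already found):
  x^0: 2 a_2 - a_0 = 0  ->  2 a_2 = a_0 = 3  ->  a_2 = 3/2
  x^1: 6 a_3 - 3 a_1 - 2 a_0 = 0  ->  6 a_3 = 3 a_1 + 2 a_0 = 9  ->  a_3 = 3/2
  x^2: 12 a_4 - 5 a_2 - 2 a_1 = 0  ->  12 a_4 = 5 a_2 + 2 a_1 = 19/2  ->  a_4 = 19/24
  x^3: 20 a_5 - 7 a_3 - 2 a_2 = 0  ->  20 a_5 = 7 a_3 + 2 a_2 = 27/2  ->  a_5 = 27/40
Truncated series: y(x) = 3 + x + (3/2) x^2 + (3/2) x^3 + (19/24) x^4 + (27/40) x^5 + O(x^6).

a_0 = 3; a_1 = 1; a_2 = 3/2; a_3 = 3/2; a_4 = 19/24; a_5 = 27/40


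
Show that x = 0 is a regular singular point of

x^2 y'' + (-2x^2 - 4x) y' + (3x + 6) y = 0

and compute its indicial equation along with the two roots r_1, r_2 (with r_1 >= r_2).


Divide by x^2 to reach normal form y'' + P_1(x) y' + P_2(x) y = 0 with P_1(x) = -2 - 4/x and P_2(x) = 3/x + 6/x^2.
x = 0 is a singular point because the y'-coefficient -2 - 4/x has a pole at x = 0 and the y-coefficient 3/x + 6/x^2 has a pole at x = 0.
It is a regular singular point because x P_1(x) = p(x) = -2x - 4 and x^2 P_2(x) = q(x) = 3x + 6 are polynomials, hence analytic at x = 0.
p(0) = -4,  q(0) = 6.
Indicial equation: r(r-1) + p(0) r + q(0) = 0, i.e. r^2 + (p(0) - 1) r + q(0) = 0, i.e. r^2 - 5 r + 6 = 0.
Discriminant: (-5)^2 - 4(6) = 1, so r = (5 ± 1)/2.
Solving: r_1 = 3, r_2 = 2.

indicial: r^2 - 5 r + 6 = 0; roots r_1 = 3, r_2 = 2


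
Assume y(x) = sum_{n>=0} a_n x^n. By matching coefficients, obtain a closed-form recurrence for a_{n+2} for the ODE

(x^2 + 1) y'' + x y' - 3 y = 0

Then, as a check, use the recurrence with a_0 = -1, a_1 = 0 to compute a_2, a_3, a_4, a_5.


Substitute y = sum_n a_n x^n.
(1 + 1 x^2) y'' contributes (n+2)(n+1) a_{n+2} + n(n-1) a_n at x^n.
x y'(x) contributes n a_n at x^n.
-3 y(x) contributes -3 a_n at x^n.
Matching x^n: (n+2)(n+1) a_{n+2} + (n(n-1) + n - 3) a_n = 0.
Thus a_{n+2} = (-n(n-1) - n + 3) / ((n+1)(n+2)) * a_n.

Check with a_0 = -1, a_1 = 0 (apply the recurrence for n = 0, 1, 2, 3): a_0 = -1, a_1 = 0, a_2 = -3/2, a_3 = 0, a_4 = 1/8, a_5 = 0.

a_(n+2) = (-n(n-1) - n + 3) / ((n+1)(n+2)) * a_n; check: a_0 = -1, a_1 = 0, a_2 = -3/2, a_3 = 0, a_4 = 1/8, a_5 = 0


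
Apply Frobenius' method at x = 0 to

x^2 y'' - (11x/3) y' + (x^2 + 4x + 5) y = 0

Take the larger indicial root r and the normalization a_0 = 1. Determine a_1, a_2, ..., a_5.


Write in Frobenius form y'' + (p(x)/x) y' + (q(x)/x^2) y = 0:
  p(x) = -11/3,  q(x) = x^2 + 4x + 5.
Indicial equation: r(r-1) + (-11/3) r + (5) = 0 -> roots r_1 = 3, r_2 = 5/3.
Take r = r_1 = 3. Let y(x) = x^r sum_{n>=0} a_n x^n with a_0 = 1.
Substitute y = x^r sum a_n x^n and match x^{r+n}. The recurrence is
  D(n) a_n + 4 a_{n-1} + 1 a_{n-2} = 0,  where D(n) = (r+n)(r+n-1) + (-11/3)(r+n) + (5).
  a_n = [-4 a_{n-1} - 1 a_{n-2}] / D(n).
Since the indicial polynomial factors as (r - r_1)(r - r_2), D(n) = (r_1 + n - r_1)(r_1 + n - r_2) = n(n + 4/3).
Evaluating step by step (a_0 = 1):
  n = 1: D(1) = 1(1 + 4/3) = 7/3; numerator = -4(1) = -4; a_1 = (-4)/(7/3) = -12/7
  n = 2: D(2) = 2(2 + 4/3) = 20/3; numerator = -4(-12/7) - 1(1) = 41/7; a_2 = (41/7)/(20/3) = 123/140
  n = 3: D(3) = 3(3 + 4/3) = 13; numerator = -4(123/140) - 1(-12/7) = -9/5; a_3 = (-9/5)/(13) = -9/65
  n = 4: D(4) = 4(4 + 4/3) = 64/3; numerator = -4(-9/65) - 1(123/140) = -591/1820; a_4 = (-591/1820)/(64/3) = -1773/116480
  n = 5: D(5) = 5(5 + 4/3) = 95/3; numerator = -4(-1773/116480) - 1(-9/65) = 1161/5824; a_5 = (1161/5824)/(95/3) = 3483/553280

r = 3; a_0 = 1; a_1 = -12/7; a_2 = 123/140; a_3 = -9/65; a_4 = -1773/116480; a_5 = 3483/553280


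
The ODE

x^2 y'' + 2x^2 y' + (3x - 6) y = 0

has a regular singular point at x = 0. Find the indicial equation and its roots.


Divide by x^2 to reach normal form y'' + P_1(x) y' + P_2(x) y = 0 with P_1(x) = 2 and P_2(x) = 3/x - 6/x^2.
x = 0 is a singular point because the y-coefficient 3/x - 6/x^2 has a pole at x = 0.
It is a regular singular point because x P_1(x) = p(x) = 2x and x^2 P_2(x) = q(x) = 3x - 6 are polynomials, hence analytic at x = 0.
p(0) = 0,  q(0) = -6.
Indicial equation: r(r-1) + p(0) r + q(0) = 0, i.e. r^2 + (p(0) - 1) r + q(0) = 0, i.e. r^2 - 1 r - 6 = 0.
Discriminant: (-1)^2 - 4(-6) = 25, so r = (1 ± 5)/2.
Solving: r_1 = 3, r_2 = -2.

indicial: r^2 - 1 r - 6 = 0; roots r_1 = 3, r_2 = -2


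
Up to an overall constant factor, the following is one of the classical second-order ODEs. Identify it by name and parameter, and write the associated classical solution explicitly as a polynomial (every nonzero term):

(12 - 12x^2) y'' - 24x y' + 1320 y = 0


All three coefficients share the factor 12; dividing through by 12 gives  (1 - x^2) y'' - 2x y' + 110 y = 0.
This matches the Legendre equation (1 - x^2) y'' - 2x y' + n(n+1) y = 0 (note the -2x y' term) with n(n+1) = 110, so n = 10; the polynomial solution is P_10(x).
With y = sum_k a_k x^k, matching x^k gives (k+2)(k+1) a_{k+2} = [k(k+1) - n(n+1)] a_k = (k - 10)(k + 11) a_k. The right side vanishes at k = 10, so the series with the parity of 10 terminates at degree 10.
Standard normalization (P_n(1) = 1): leading coefficient (2n)!/(2^n (n!)^2) = 2432902008176640000/(1024*13168189440000) = 46189/256, so a_10 = 46189/256. Work downward with a_k = (k+1)(k+2) a_{k+2} / ((k - 10)(k + 11)):
  a_8 = (9)(10)(46189/256) / ((8 - 10)(8 + 11)) = (2078505/128)/(-38) = -109395/256
  a_6 = (7)(8)(-109395/256) / ((6 - 10)(6 + 11)) = (-765765/32)/(-68) = 45045/128
  a_4 = (5)(6)(45045/128) / ((4 - 10)(4 + 11)) = (675675/64)/(-90) = -15015/128
  a_2 = (3)(4)(-15015/128) / ((2 - 10)(2 + 11)) = (-45045/32)/(-104) = 3465/256
  a_0 = (1)(2)(3465/256) / ((0 - 10)(0 + 11)) = (3465/128)/(-110) = -63/256
Hence P_10(x) = 46189 x^10/256 - 109395 x^8/256 + 45045 x^6/128 - 15015 x^4/128 + 3465 x^2/256 - 63/256.

P_10(x); series = 46189 x^10/256 - 109395 x^8/256 + 45045 x^6/128 - 15015 x^4/128 + 3465 x^2/256 - 63/256


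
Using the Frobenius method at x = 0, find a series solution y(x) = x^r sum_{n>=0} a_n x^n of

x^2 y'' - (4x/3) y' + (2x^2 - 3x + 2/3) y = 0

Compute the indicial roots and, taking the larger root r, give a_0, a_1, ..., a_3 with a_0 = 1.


Write in Frobenius form y'' + (p(x)/x) y' + (q(x)/x^2) y = 0:
  p(x) = -4/3,  q(x) = 2x^2 - 3x + 2/3.
Indicial equation: r(r-1) + (-4/3) r + (2/3) = 0 -> roots r_1 = 2, r_2 = 1/3.
Take r = r_1 = 2. Let y(x) = x^r sum_{n>=0} a_n x^n with a_0 = 1.
Substitute y = x^r sum a_n x^n and match x^{r+n}. The recurrence is
  D(n) a_n - 3 a_{n-1} + 2 a_{n-2} = 0,  where D(n) = (r+n)(r+n-1) + (-4/3)(r+n) + (2/3).
  a_n = [3 a_{n-1} - 2 a_{n-2}] / D(n).
Since the indicial polynomial factors as (r - r_1)(r - r_2), D(n) = (r_1 + n - r_1)(r_1 + n - r_2) = n(n + 5/3).
Evaluating step by step (a_0 = 1):
  n = 1: D(1) = 1(1 + 5/3) = 8/3; numerator = 3(1) = 3; a_1 = (3)/(8/3) = 9/8
  n = 2: D(2) = 2(2 + 5/3) = 22/3; numerator = 3(9/8) - 2(1) = 11/8; a_2 = (11/8)/(22/3) = 3/16
  n = 3: D(3) = 3(3 + 5/3) = 14; numerator = 3(3/16) - 2(9/8) = -27/16; a_3 = (-27/16)/(14) = -27/224

r = 2; a_0 = 1; a_1 = 9/8; a_2 = 3/16; a_3 = -27/224


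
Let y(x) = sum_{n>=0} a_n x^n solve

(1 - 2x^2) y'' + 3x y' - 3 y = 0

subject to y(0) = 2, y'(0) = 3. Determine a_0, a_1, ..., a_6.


Ansatz: y(x) = sum_{n>=0} a_n x^n, so y'(x) = sum_{n>=1} n a_n x^(n-1) and y''(x) = sum_{n>=2} n(n-1) a_n x^(n-2).
Substitute into P(x) y'' + Q(x) y' + R(x) y = 0 with P(x) = 1 - 2x^2, Q(x) = 3x, R(x) = -3, and match powers of x.
Initial conditions: a_0 = 2, a_1 = 3.
Setting the coefficient of each power of x to zero and solving order by order (substituting the coefficients already found):
  x^0: 2 a_2 - 3 a_0 = 0  ->  2 a_2 = 3 a_0 = 6  ->  a_2 = 3
  x^1: 6 a_3 = 0  ->  a_3 = 0
  x^2: 12 a_4 - a_2 = 0  ->  12 a_4 = a_2 = 3  ->  a_4 = 1/4
  x^3: 20 a_5 - 6 a_3 = 0  ->  20 a_5 = 6 a_3 = 0  ->  a_5 = 0
  x^4: 30 a_6 - 15 a_4 = 0  ->  30 a_6 = 15 a_4 = 15/4  ->  a_6 = 1/8
Truncated series: y(x) = 2 + 3 x + 3 x^2 + (1/4) x^4 + (1/8) x^6 + O(x^7).

a_0 = 2; a_1 = 3; a_2 = 3; a_3 = 0; a_4 = 1/4; a_5 = 0; a_6 = 1/8


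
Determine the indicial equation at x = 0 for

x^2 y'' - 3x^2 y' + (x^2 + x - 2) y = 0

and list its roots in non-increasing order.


Divide by x^2 to reach normal form y'' + P_1(x) y' + P_2(x) y = 0 with P_1(x) = -3 and P_2(x) = 1 + 1/x - 2/x^2.
x = 0 is a singular point because the y-coefficient 1 + 1/x - 2/x^2 has a pole at x = 0.
It is a regular singular point because x P_1(x) = p(x) = -3x and x^2 P_2(x) = q(x) = x^2 + x - 2 are polynomials, hence analytic at x = 0.
p(0) = 0,  q(0) = -2.
Indicial equation: r(r-1) + p(0) r + q(0) = 0, i.e. r^2 + (p(0) - 1) r + q(0) = 0, i.e. r^2 - 1 r - 2 = 0.
Discriminant: (-1)^2 - 4(-2) = 9, so r = (1 ± 3)/2.
Solving: r_1 = 2, r_2 = -1.

indicial: r^2 - 1 r - 2 = 0; roots r_1 = 2, r_2 = -1


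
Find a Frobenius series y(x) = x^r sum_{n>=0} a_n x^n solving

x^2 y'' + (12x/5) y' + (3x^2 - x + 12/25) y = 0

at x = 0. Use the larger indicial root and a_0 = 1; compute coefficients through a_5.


Write in Frobenius form y'' + (p(x)/x) y' + (q(x)/x^2) y = 0:
  p(x) = 12/5,  q(x) = 3x^2 - x + 12/25.
Indicial equation: r(r-1) + (12/5) r + (12/25) = 0 -> roots r_1 = -3/5, r_2 = -4/5.
Take r = r_1 = -3/5. Let y(x) = x^r sum_{n>=0} a_n x^n with a_0 = 1.
Substitute y = x^r sum a_n x^n and match x^{r+n}. The recurrence is
  D(n) a_n - 1 a_{n-1} + 3 a_{n-2} = 0,  where D(n) = (r+n)(r+n-1) + (12/5)(r+n) + (12/25).
  a_n = [1 a_{n-1} - 3 a_{n-2}] / D(n).
Since the indicial polynomial factors as (r - r_1)(r - r_2), D(n) = (r_1 + n - r_1)(r_1 + n - r_2) = n(n + 1/5).
Evaluating step by step (a_0 = 1):
  n = 1: D(1) = 1(1 + 1/5) = 6/5; numerator = 1(1) = 1; a_1 = (1)/(6/5) = 5/6
  n = 2: D(2) = 2(2 + 1/5) = 22/5; numerator = 1(5/6) - 3(1) = -13/6; a_2 = (-13/6)/(22/5) = -65/132
  n = 3: D(3) = 3(3 + 1/5) = 48/5; numerator = 1(-65/132) - 3(5/6) = -395/132; a_3 = (-395/132)/(48/5) = -1975/6336
  n = 4: D(4) = 4(4 + 1/5) = 84/5; numerator = 1(-1975/6336) - 3(-65/132) = 7385/6336; a_4 = (7385/6336)/(84/5) = 5275/76032
  n = 5: D(5) = 5(5 + 1/5) = 26; numerator = 1(5275/76032) - 3(-1975/6336) = 76375/76032; a_5 = (76375/76032)/(26) = 5875/152064

r = -3/5; a_0 = 1; a_1 = 5/6; a_2 = -65/132; a_3 = -1975/6336; a_4 = 5275/76032; a_5 = 5875/152064


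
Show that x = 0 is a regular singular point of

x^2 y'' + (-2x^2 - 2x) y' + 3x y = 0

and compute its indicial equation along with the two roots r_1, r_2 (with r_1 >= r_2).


Divide by x^2 to reach normal form y'' + P_1(x) y' + P_2(x) y = 0 with P_1(x) = -2 - 2/x and P_2(x) = 3/x.
x = 0 is a singular point because the y'-coefficient -2 - 2/x has a pole at x = 0 and the y-coefficient 3/x has a pole at x = 0.
It is a regular singular point because x P_1(x) = p(x) = -2x - 2 and x^2 P_2(x) = q(x) = 3x are polynomials, hence analytic at x = 0.
p(0) = -2,  q(0) = 0.
Indicial equation: r(r-1) + p(0) r + q(0) = 0, i.e. r^2 + (p(0) - 1) r + q(0) = 0, i.e. r^2 - 3 r = 0.
Discriminant: (-3)^2 - 4(0) = 9, so r = (3 ± 3)/2.
Solving: r_1 = 3, r_2 = 0.

indicial: r^2 - 3 r = 0; roots r_1 = 3, r_2 = 0


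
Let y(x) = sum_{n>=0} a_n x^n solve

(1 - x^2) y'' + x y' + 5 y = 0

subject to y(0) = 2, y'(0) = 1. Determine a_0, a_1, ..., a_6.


Ansatz: y(x) = sum_{n>=0} a_n x^n, so y'(x) = sum_{n>=1} n a_n x^(n-1) and y''(x) = sum_{n>=2} n(n-1) a_n x^(n-2).
Substitute into P(x) y'' + Q(x) y' + R(x) y = 0 with P(x) = 1 - x^2, Q(x) = x, R(x) = 5, and match powers of x.
Initial conditions: a_0 = 2, a_1 = 1.
Setting the coefficient of each power of x to zero and solving order by order (substituting the coefficients already found):
  x^0: 2 a_2 + 5 a_0 = 0  ->  2 a_2 = -5 a_0 = -10  ->  a_2 = -5
  x^1: 6 a_3 + 6 a_1 = 0  ->  6 a_3 = -6 a_1 = -6  ->  a_3 = -1
  x^2: 12 a_4 + 5 a_2 = 0  ->  12 a_4 = -5 a_2 = 25  ->  a_4 = 25/12
  x^3: 20 a_5 + 2 a_3 = 0  ->  20 a_5 = -2 a_3 = 2  ->  a_5 = 1/10
  x^4: 30 a_6 - 3 a_4 = 0  ->  30 a_6 = 3 a_4 = 25/4  ->  a_6 = 5/24
Truncated series: y(x) = 2 + x - 5 x^2 - x^3 + (25/12) x^4 + (1/10) x^5 + (5/24) x^6 + O(x^7).

a_0 = 2; a_1 = 1; a_2 = -5; a_3 = -1; a_4 = 25/12; a_5 = 1/10; a_6 = 5/24


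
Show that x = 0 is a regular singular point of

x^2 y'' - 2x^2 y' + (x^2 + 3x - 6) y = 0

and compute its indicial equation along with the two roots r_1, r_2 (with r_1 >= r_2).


Divide by x^2 to reach normal form y'' + P_1(x) y' + P_2(x) y = 0 with P_1(x) = -2 and P_2(x) = 1 + 3/x - 6/x^2.
x = 0 is a singular point because the y-coefficient 1 + 3/x - 6/x^2 has a pole at x = 0.
It is a regular singular point because x P_1(x) = p(x) = -2x and x^2 P_2(x) = q(x) = x^2 + 3x - 6 are polynomials, hence analytic at x = 0.
p(0) = 0,  q(0) = -6.
Indicial equation: r(r-1) + p(0) r + q(0) = 0, i.e. r^2 + (p(0) - 1) r + q(0) = 0, i.e. r^2 - 1 r - 6 = 0.
Discriminant: (-1)^2 - 4(-6) = 25, so r = (1 ± 5)/2.
Solving: r_1 = 3, r_2 = -2.

indicial: r^2 - 1 r - 6 = 0; roots r_1 = 3, r_2 = -2


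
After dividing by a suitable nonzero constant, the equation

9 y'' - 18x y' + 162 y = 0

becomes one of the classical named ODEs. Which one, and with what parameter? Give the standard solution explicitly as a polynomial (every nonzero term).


All three coefficients share the factor 9; dividing through by 9 gives  y'' - 2x y' + 18 y = 0.
This matches the Hermite equation y'' - 2x y' + 2n y = 0 with 2n = 18, so n = 9; the polynomial solution is H_9(x).
With y = sum_k a_k x^k, matching x^k gives (k+2)(k+1) a_{k+2} = 2(k - n) a_k = 2(k - 9) a_k. The right side vanishes at k = 9, so the series with the parity of 9 terminates at degree 9.
Standard normalization: leading coefficient of H_n is 2^n, so a_9 = 2^9 = 512. Work downward with a_k = (k+1)(k+2) a_{k+2} / (2(k - n)):
  a_7 = (8)(9)(512) / (2(7 - 9)) = 36864/(-4) = -9216
  a_5 = (6)(7)(-9216) / (2(5 - 9)) = -387072/(-8) = 48384
  a_3 = (4)(5)(48384) / (2(3 - 9)) = 967680/(-12) = -80640
  a_1 = (2)(3)(-80640) / (2(1 - 9)) = -483840/(-16) = 30240
Hence H_9(x) = 512 x^9 - 9216 x^7 + 48384 x^5 - 80640 x^3 + 30240 x.

H_9(x); series = 512 x^9 - 9216 x^7 + 48384 x^5 - 80640 x^3 + 30240 x


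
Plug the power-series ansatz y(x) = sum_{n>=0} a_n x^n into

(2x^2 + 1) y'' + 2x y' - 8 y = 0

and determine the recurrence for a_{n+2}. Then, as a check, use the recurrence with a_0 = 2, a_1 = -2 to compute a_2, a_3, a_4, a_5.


Substitute y = sum_n a_n x^n.
(1 + 2 x^2) y'' contributes (n+2)(n+1) a_{n+2} + 2 n(n-1) a_n at x^n.
2 x y'(x) contributes 2 n a_n at x^n.
-8 y(x) contributes -8 a_n at x^n.
Matching x^n: (n+2)(n+1) a_{n+2} + (2 n(n-1) + 2 n - 8) a_n = 0.
Thus a_{n+2} = (-2 n(n-1) - 2 n + 8) / ((n+1)(n+2)) * a_n.

Check with a_0 = 2, a_1 = -2 (apply the recurrence for n = 0, 1, 2, 3): a_0 = 2, a_1 = -2, a_2 = 8, a_3 = -2, a_4 = 0, a_5 = 1.

a_(n+2) = (-2 n(n-1) - 2 n + 8) / ((n+1)(n+2)) * a_n; check: a_0 = 2, a_1 = -2, a_2 = 8, a_3 = -2, a_4 = 0, a_5 = 1


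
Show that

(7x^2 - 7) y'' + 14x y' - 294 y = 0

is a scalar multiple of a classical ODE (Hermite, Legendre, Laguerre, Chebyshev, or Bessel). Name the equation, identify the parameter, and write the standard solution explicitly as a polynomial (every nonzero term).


All three coefficients share the factor -7; dividing through by -7 gives  (1 - x^2) y'' - 2x y' + 42 y = 0.
This matches the Legendre equation (1 - x^2) y'' - 2x y' + n(n+1) y = 0 (note the -2x y' term) with n(n+1) = 42, so n = 6; the polynomial solution is P_6(x).
With y = sum_k a_k x^k, matching x^k gives (k+2)(k+1) a_{k+2} = [k(k+1) - n(n+1)] a_k = (k - 6)(k + 7) a_k. The right side vanishes at k = 6, so the series with the parity of 6 terminates at degree 6.
Standard normalization (P_n(1) = 1): leading coefficient (2n)!/(2^n (n!)^2) = 479001600/(64*518400) = 231/16, so a_6 = 231/16. Work downward with a_k = (k+1)(k+2) a_{k+2} / ((k - 6)(k + 7)):
  a_4 = (5)(6)(231/16) / ((4 - 6)(4 + 7)) = (3465/8)/(-22) = -315/16
  a_2 = (3)(4)(-315/16) / ((2 - 6)(2 + 7)) = (-945/4)/(-36) = 105/16
  a_0 = (1)(2)(105/16) / ((0 - 6)(0 + 7)) = (105/8)/(-42) = -5/16
Hence P_6(x) = 231 x^6/16 - 315 x^4/16 + 105 x^2/16 - 5/16.

P_6(x); series = 231 x^6/16 - 315 x^4/16 + 105 x^2/16 - 5/16


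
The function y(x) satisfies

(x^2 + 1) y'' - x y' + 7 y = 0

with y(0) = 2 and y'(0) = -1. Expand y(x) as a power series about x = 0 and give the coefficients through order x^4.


Ansatz: y(x) = sum_{n>=0} a_n x^n, so y'(x) = sum_{n>=1} n a_n x^(n-1) and y''(x) = sum_{n>=2} n(n-1) a_n x^(n-2).
Substitute into P(x) y'' + Q(x) y' + R(x) y = 0 with P(x) = x^2 + 1, Q(x) = -x, R(x) = 7, and match powers of x.
Initial conditions: a_0 = 2, a_1 = -1.
Setting the coefficient of each power of x to zero and solving order by order (substituting the coefficients already found):
  x^0: 2 a_2 + 7 a_0 = 0  ->  2 a_2 = -7 a_0 = -14  ->  a_2 = -7
  x^1: 6 a_3 + 6 a_1 = 0  ->  6 a_3 = -6 a_1 = 6  ->  a_3 = 1
  x^2: 12 a_4 + 7 a_2 = 0  ->  12 a_4 = -7 a_2 = 49  ->  a_4 = 49/12
Truncated series: y(x) = 2 - x - 7 x^2 + x^3 + (49/12) x^4 + O(x^5).

a_0 = 2; a_1 = -1; a_2 = -7; a_3 = 1; a_4 = 49/12


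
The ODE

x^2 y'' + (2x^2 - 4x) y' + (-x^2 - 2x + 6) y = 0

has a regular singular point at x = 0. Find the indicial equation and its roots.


Divide by x^2 to reach normal form y'' + P_1(x) y' + P_2(x) y = 0 with P_1(x) = 2 - 4/x and P_2(x) = -1 - 2/x + 6/x^2.
x = 0 is a singular point because the y'-coefficient 2 - 4/x has a pole at x = 0 and the y-coefficient -1 - 2/x + 6/x^2 has a pole at x = 0.
It is a regular singular point because x P_1(x) = p(x) = 2x - 4 and x^2 P_2(x) = q(x) = -x^2 - 2x + 6 are polynomials, hence analytic at x = 0.
p(0) = -4,  q(0) = 6.
Indicial equation: r(r-1) + p(0) r + q(0) = 0, i.e. r^2 + (p(0) - 1) r + q(0) = 0, i.e. r^2 - 5 r + 6 = 0.
Discriminant: (-5)^2 - 4(6) = 1, so r = (5 ± 1)/2.
Solving: r_1 = 3, r_2 = 2.

indicial: r^2 - 5 r + 6 = 0; roots r_1 = 3, r_2 = 2


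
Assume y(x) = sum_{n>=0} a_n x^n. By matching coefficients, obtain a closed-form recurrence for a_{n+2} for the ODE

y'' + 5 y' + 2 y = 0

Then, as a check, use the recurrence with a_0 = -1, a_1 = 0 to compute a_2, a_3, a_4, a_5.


Substitute y = sum_n a_n x^n.
y''(x) has coefficient (n+2)(n+1) a_{n+2} at x^n;
5 y'(x) has coefficient 5 (n+1) a_{n+1} at x^n;
2 y(x) has coefficient 2 a_n at x^n.
Matching x^n: (n+2)(n+1) a_{n+2} + 5 (n+1) a_{n+1} + 2 a_n = 0.
Thus a_{n+2} = [-5 (n+1) a_{n+1} - 2 a_n] / ((n+1)(n+2)).

Check with a_0 = -1, a_1 = 0 (apply the recurrence for n = 0, 1, 2, 3): a_0 = -1, a_1 = 0, a_2 = 1, a_3 = -5/3, a_4 = 23/12, a_5 = -7/4.

a_(n+2) = [-5 (n+1) a_(n+1) - 2 a_n] / ((n+1)(n+2)); check: a_0 = -1, a_1 = 0, a_2 = 1, a_3 = -5/3, a_4 = 23/12, a_5 = -7/4


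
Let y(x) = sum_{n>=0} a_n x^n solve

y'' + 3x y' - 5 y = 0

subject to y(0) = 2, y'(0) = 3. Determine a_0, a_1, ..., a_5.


Ansatz: y(x) = sum_{n>=0} a_n x^n, so y'(x) = sum_{n>=1} n a_n x^(n-1) and y''(x) = sum_{n>=2} n(n-1) a_n x^(n-2).
Substitute into P(x) y'' + Q(x) y' + R(x) y = 0 with P(x) = 1, Q(x) = 3x, R(x) = -5, and match powers of x.
Initial conditions: a_0 = 2, a_1 = 3.
Setting the coefficient of each power of x to zero and solving order by order (substituting the coefficients already found):
  x^0: 2 a_2 - 5 a_0 = 0  ->  2 a_2 = 5 a_0 = 10  ->  a_2 = 5
  x^1: 6 a_3 - 2 a_1 = 0  ->  6 a_3 = 2 a_1 = 6  ->  a_3 = 1
  x^2: 12 a_4 + a_2 = 0  ->  12 a_4 = -a_2 = -5  ->  a_4 = -5/12
  x^3: 20 a_5 + 4 a_3 = 0  ->  20 a_5 = -4 a_3 = -4  ->  a_5 = -1/5
Truncated series: y(x) = 2 + 3 x + 5 x^2 + x^3 - (5/12) x^4 - (1/5) x^5 + O(x^6).

a_0 = 2; a_1 = 3; a_2 = 5; a_3 = 1; a_4 = -5/12; a_5 = -1/5


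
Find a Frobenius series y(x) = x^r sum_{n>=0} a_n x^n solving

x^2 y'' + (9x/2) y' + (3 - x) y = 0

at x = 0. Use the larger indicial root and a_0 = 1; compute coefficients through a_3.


Write in Frobenius form y'' + (p(x)/x) y' + (q(x)/x^2) y = 0:
  p(x) = 9/2,  q(x) = 3 - x.
Indicial equation: r(r-1) + (9/2) r + (3) = 0 -> roots r_1 = -3/2, r_2 = -2.
Take r = r_1 = -3/2. Let y(x) = x^r sum_{n>=0} a_n x^n with a_0 = 1.
Substitute y = x^r sum a_n x^n and match x^{r+n}. The recurrence is
  D(n) a_n - 1 a_{n-1} = 0,  where D(n) = (r+n)(r+n-1) + (9/2)(r+n) + (3).
  a_n = 1 / D(n) * a_{n-1}.
Since the indicial polynomial factors as (r - r_1)(r - r_2), D(n) = (r_1 + n - r_1)(r_1 + n - r_2) = n(n + 1/2).
Evaluating step by step (a_0 = 1):
  n = 1: D(1) = 1(1 + 1/2) = 3/2; numerator = 1(1) = 1; a_1 = (1)/(3/2) = 2/3
  n = 2: D(2) = 2(2 + 1/2) = 5; numerator = 1(2/3) = 2/3; a_2 = (2/3)/(5) = 2/15
  n = 3: D(3) = 3(3 + 1/2) = 21/2; numerator = 1(2/15) = 2/15; a_3 = (2/15)/(21/2) = 4/315

r = -3/2; a_0 = 1; a_1 = 2/3; a_2 = 2/15; a_3 = 4/315


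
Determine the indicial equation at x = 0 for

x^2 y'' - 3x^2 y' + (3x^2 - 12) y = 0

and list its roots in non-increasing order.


Divide by x^2 to reach normal form y'' + P_1(x) y' + P_2(x) y = 0 with P_1(x) = -3 and P_2(x) = 3 - 12/x^2.
x = 0 is a singular point because the y-coefficient 3 - 12/x^2 has a pole at x = 0.
It is a regular singular point because x P_1(x) = p(x) = -3x and x^2 P_2(x) = q(x) = 3x^2 - 12 are polynomials, hence analytic at x = 0.
p(0) = 0,  q(0) = -12.
Indicial equation: r(r-1) + p(0) r + q(0) = 0, i.e. r^2 + (p(0) - 1) r + q(0) = 0, i.e. r^2 - 1 r - 12 = 0.
Discriminant: (-1)^2 - 4(-12) = 49, so r = (1 ± 7)/2.
Solving: r_1 = 4, r_2 = -3.

indicial: r^2 - 1 r - 12 = 0; roots r_1 = 4, r_2 = -3


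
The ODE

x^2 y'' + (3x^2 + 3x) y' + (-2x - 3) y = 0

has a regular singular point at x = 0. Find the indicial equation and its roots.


Divide by x^2 to reach normal form y'' + P_1(x) y' + P_2(x) y = 0 with P_1(x) = 3 + 3/x and P_2(x) = -2/x - 3/x^2.
x = 0 is a singular point because the y'-coefficient 3 + 3/x has a pole at x = 0 and the y-coefficient -2/x - 3/x^2 has a pole at x = 0.
It is a regular singular point because x P_1(x) = p(x) = 3x + 3 and x^2 P_2(x) = q(x) = -2x - 3 are polynomials, hence analytic at x = 0.
p(0) = 3,  q(0) = -3.
Indicial equation: r(r-1) + p(0) r + q(0) = 0, i.e. r^2 + (p(0) - 1) r + q(0) = 0, i.e. r^2 + 2 r - 3 = 0.
Discriminant: (2)^2 - 4(-3) = 16, so r = (-2 ± 4)/2.
Solving: r_1 = 1, r_2 = -3.

indicial: r^2 + 2 r - 3 = 0; roots r_1 = 1, r_2 = -3


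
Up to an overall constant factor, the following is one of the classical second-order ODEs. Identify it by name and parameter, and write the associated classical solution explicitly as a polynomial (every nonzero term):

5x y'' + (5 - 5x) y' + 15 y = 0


All three coefficients share the factor 5; dividing through by 5 gives  x y'' + (1 - x) y' + 3 y = 0.
This matches the Laguerre equation x y'' + (1 - x) y' + n y = 0 with n = 3; the polynomial solution is L_3(x).
With y = sum_k a_k x^k, matching x^k gives (k+1)k a_{k+1} + (k+1) a_{k+1} - k a_k + n a_k = 0, i.e. (k+1)^2 a_{k+1} = (k - n) a_k = (k - 3) a_k. The right side vanishes at k = 3, so the series terminates at degree 3.
Standard normalization L_n(0) = 1 gives a_0 = 1. Work upward with a_{k+1} = (k - 3) a_k / (k+1)^2:
  a_1 = (0 - 3)(1) / 1^2 = -3/1 = -3
  a_2 = (1 - 3)(-3) / 2^2 = 6/4 = 3/2
  a_3 = (2 - 3)(3/2) / 3^2 = (-3/2)/9 = -1/6
Hence L_3(x) = -x^3/6 + 3 x^2/2 - 3 x + 1.

L_3(x); series = -x^3/6 + 3 x^2/2 - 3 x + 1


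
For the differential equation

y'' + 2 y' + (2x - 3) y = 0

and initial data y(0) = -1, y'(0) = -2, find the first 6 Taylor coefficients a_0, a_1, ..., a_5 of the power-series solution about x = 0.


Ansatz: y(x) = sum_{n>=0} a_n x^n, so y'(x) = sum_{n>=1} n a_n x^(n-1) and y''(x) = sum_{n>=2} n(n-1) a_n x^(n-2).
Substitute into P(x) y'' + Q(x) y' + R(x) y = 0 with P(x) = 1, Q(x) = 2, R(x) = 2x - 3, and match powers of x.
Initial conditions: a_0 = -1, a_1 = -2.
Setting the coefficient of each power of x to zero and solving order by order (substituting the coefficients already found):
  x^0: 2 a_2 + 2 a_1 - 3 a_0 = 0  ->  2 a_2 = -2 a_1 + 3 a_0 = 1  ->  a_2 = 1/2
  x^1: 6 a_3 + 4 a_2 - 3 a_1 + 2 a_0 = 0  ->  6 a_3 = -4 a_2 + 3 a_1 - 2 a_0 = -6  ->  a_3 = -1
  x^2: 12 a_4 + 6 a_3 - 3 a_2 + 2 a_1 = 0  ->  12 a_4 = -6 a_3 + 3 a_2 - 2 a_1 = 23/2  ->  a_4 = 23/24
  x^3: 20 a_5 + 8 a_4 - 3 a_3 + 2 a_2 = 0  ->  20 a_5 = -8 a_4 + 3 a_3 - 2 a_2 = -35/3  ->  a_5 = -7/12
Truncated series: y(x) = -1 - 2 x + (1/2) x^2 - x^3 + (23/24) x^4 - (7/12) x^5 + O(x^6).

a_0 = -1; a_1 = -2; a_2 = 1/2; a_3 = -1; a_4 = 23/24; a_5 = -7/12


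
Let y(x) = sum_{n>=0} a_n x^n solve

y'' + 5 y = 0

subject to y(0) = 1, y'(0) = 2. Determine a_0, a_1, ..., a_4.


Ansatz: y(x) = sum_{n>=0} a_n x^n, so y'(x) = sum_{n>=1} n a_n x^(n-1) and y''(x) = sum_{n>=2} n(n-1) a_n x^(n-2).
Substitute into P(x) y'' + Q(x) y' + R(x) y = 0 with P(x) = 1, Q(x) = 0, R(x) = 5, and match powers of x.
Initial conditions: a_0 = 1, a_1 = 2.
Setting the coefficient of each power of x to zero and solving order by order (substituting the coefficients already found):
  x^0: 2 a_2 + 5 a_0 = 0  ->  2 a_2 = -5 a_0 = -5  ->  a_2 = -5/2
  x^1: 6 a_3 + 5 a_1 = 0  ->  6 a_3 = -5 a_1 = -10  ->  a_3 = -5/3
  x^2: 12 a_4 + 5 a_2 = 0  ->  12 a_4 = -5 a_2 = 25/2  ->  a_4 = 25/24
Truncated series: y(x) = 1 + 2 x - (5/2) x^2 - (5/3) x^3 + (25/24) x^4 + O(x^5).

a_0 = 1; a_1 = 2; a_2 = -5/2; a_3 = -5/3; a_4 = 25/24


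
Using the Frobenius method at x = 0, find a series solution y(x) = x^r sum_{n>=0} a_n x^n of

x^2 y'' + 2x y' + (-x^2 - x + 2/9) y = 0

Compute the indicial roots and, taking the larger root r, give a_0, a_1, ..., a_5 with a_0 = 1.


Write in Frobenius form y'' + (p(x)/x) y' + (q(x)/x^2) y = 0:
  p(x) = 2,  q(x) = -x^2 - x + 2/9.
Indicial equation: r(r-1) + (2) r + (2/9) = 0 -> roots r_1 = -1/3, r_2 = -2/3.
Take r = r_1 = -1/3. Let y(x) = x^r sum_{n>=0} a_n x^n with a_0 = 1.
Substitute y = x^r sum a_n x^n and match x^{r+n}. The recurrence is
  D(n) a_n - 1 a_{n-1} - 1 a_{n-2} = 0,  where D(n) = (r+n)(r+n-1) + (2)(r+n) + (2/9).
  a_n = [1 a_{n-1} + 1 a_{n-2}] / D(n).
Since the indicial polynomial factors as (r - r_1)(r - r_2), D(n) = (r_1 + n - r_1)(r_1 + n - r_2) = n(n + 1/3).
Evaluating step by step (a_0 = 1):
  n = 1: D(1) = 1(1 + 1/3) = 4/3; numerator = 1(1) = 1; a_1 = (1)/(4/3) = 3/4
  n = 2: D(2) = 2(2 + 1/3) = 14/3; numerator = 1(3/4) + 1(1) = 7/4; a_2 = (7/4)/(14/3) = 3/8
  n = 3: D(3) = 3(3 + 1/3) = 10; numerator = 1(3/8) + 1(3/4) = 9/8; a_3 = (9/8)/(10) = 9/80
  n = 4: D(4) = 4(4 + 1/3) = 52/3; numerator = 1(9/80) + 1(3/8) = 39/80; a_4 = (39/80)/(52/3) = 9/320
  n = 5: D(5) = 5(5 + 1/3) = 80/3; numerator = 1(9/320) + 1(9/80) = 9/64; a_5 = (9/64)/(80/3) = 27/5120

r = -1/3; a_0 = 1; a_1 = 3/4; a_2 = 3/8; a_3 = 9/80; a_4 = 9/320; a_5 = 27/5120


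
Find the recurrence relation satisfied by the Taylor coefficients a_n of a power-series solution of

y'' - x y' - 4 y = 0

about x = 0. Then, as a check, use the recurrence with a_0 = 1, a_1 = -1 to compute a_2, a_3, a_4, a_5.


Substitute y = sum_n a_n x^n.
y''(x) has coefficient (n+2)(n+1) a_{n+2} at x^n;
-x y'(x) has coefficient -n a_n at x^n (shift);
-4 y(x) has coefficient -4 a_n at x^n.
Matching x^n: (n+2)(n+1) a_{n+2} + (-n - 4) a_n = 0.
Thus a_{n+2} = (n + 4) / ((n+1)(n+2)) * a_n.

Check with a_0 = 1, a_1 = -1 (apply the recurrence for n = 0, 1, 2, 3): a_0 = 1, a_1 = -1, a_2 = 2, a_3 = -5/6, a_4 = 1, a_5 = -7/24.

a_(n+2) = (n + 4) / ((n+1)(n+2)) * a_n; check: a_0 = 1, a_1 = -1, a_2 = 2, a_3 = -5/6, a_4 = 1, a_5 = -7/24
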